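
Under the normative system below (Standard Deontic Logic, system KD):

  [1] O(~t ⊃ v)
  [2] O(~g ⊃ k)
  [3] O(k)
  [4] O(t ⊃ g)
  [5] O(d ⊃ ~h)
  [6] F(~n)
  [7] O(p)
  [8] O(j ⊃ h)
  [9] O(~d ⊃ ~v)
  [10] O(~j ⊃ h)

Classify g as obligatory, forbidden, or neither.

By case analysis on ~j: premise 10 gives O(~j ⊃ h) and premise 8 gives O(j ⊃ h), so O(h) either way.
Premise 5, O(d ⊃ ~h), contraposes to O(h ⊃ ~d); with O(h) we get O(~d).
Premise 9 is O(~d ⊃ ~v); since O(~d), deontic closure gives O(~v).
Premise 1, O(~t ⊃ v), contraposes to O(~v ⊃ t); with O(~v) we get O(t).
With premise 4, O(t ⊃ g), the K-axiom yields O(g).
Premises 2, 3, 6, 7 do not contribute to this derivation.
Hence g is obligatory.

Obligatory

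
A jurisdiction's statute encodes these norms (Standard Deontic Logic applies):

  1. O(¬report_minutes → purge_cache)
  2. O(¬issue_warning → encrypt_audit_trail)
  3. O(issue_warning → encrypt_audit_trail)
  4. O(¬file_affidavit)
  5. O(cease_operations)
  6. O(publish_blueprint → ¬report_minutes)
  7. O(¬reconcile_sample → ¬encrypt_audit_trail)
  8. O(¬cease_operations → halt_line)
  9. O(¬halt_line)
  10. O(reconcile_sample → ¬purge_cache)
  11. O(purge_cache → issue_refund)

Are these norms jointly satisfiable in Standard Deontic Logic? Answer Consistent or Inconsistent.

Premise 8 is O(¬cease_operations → halt_line), but O(¬cease_operations) is not derivable from the premises, so it does not yield O(halt_line).
So O(halt_line) is not derivable, and the apparent clash with O(¬halt_line) does not arise.
A world satisfying every obligation exists (e.g. cease_operations=true, encrypt_audit_trail=true, file_affidavit=false, halt_line=false, issue_refund=false, issue_warning=false, publish_blueprint=false, purge_cache=false, reconcile_sample=true, report_minutes=true); no atom is both obligatory and forbidden, so the set is consistent.

Consistent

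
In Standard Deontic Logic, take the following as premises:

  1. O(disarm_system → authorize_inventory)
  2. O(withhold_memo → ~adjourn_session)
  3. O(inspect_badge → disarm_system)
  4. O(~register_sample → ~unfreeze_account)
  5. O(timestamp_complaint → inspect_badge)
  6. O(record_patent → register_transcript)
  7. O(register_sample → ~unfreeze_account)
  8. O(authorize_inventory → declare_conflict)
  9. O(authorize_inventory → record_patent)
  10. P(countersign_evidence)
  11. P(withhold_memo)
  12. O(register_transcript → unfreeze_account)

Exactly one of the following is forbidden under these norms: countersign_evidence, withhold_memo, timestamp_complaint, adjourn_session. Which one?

timestamp_complaint

By case analysis on ~register_sample: premise 4 gives O(~register_sample → ~unfreeze_account) and premise 7 gives O(register_sample → ~unfreeze_account), so O(~unfreeze_account) either way.
Premise 12, O(register_transcript → unfreeze_account), contraposes to O(~unfreeze_account → ~register_transcript); with O(~unfreeze_account) we get O(~register_transcript).
Premise 6, O(record_patent → register_transcript), contraposes to O(~register_transcript → ~record_patent); with O(~register_transcript) we get O(~record_patent).
The contrapositive of premise 9 (O(authorize_inventory → record_patent)) is O(~record_patent → ~authorize_inventory), and O(~record_patent) is already established, so O(~authorize_inventory).
Premise 1 is O(disarm_system → authorize_inventory); contrapositively O(~authorize_inventory → ~disarm_system). Since O(~authorize_inventory) holds, K gives O(~disarm_system).
Premise 3 is O(inspect_badge → disarm_system); contrapositively O(~disarm_system → ~inspect_badge). Since O(~disarm_system) holds, K gives O(~inspect_badge).
Premise 5 is O(timestamp_complaint → inspect_badge); contrapositively O(~inspect_badge → ~timestamp_complaint). Since O(~inspect_badge) holds, K gives O(~timestamp_complaint).
So O(~timestamp_complaint) holds, i.e. timestamp_complaint is forbidden. None of the other listed options is forbidden under the premises.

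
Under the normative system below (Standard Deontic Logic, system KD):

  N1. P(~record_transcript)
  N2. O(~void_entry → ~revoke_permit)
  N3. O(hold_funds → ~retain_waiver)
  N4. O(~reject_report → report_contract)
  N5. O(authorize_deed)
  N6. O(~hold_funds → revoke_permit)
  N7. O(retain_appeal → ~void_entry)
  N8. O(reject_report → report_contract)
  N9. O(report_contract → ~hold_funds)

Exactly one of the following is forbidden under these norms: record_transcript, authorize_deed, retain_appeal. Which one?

retain_appeal

Premises 8 and 4 are O(reject_report → report_contract) and O(~reject_report → report_contract); every ideal world satisfies reject_report or ~reject_report, so in either case report_contract holds — hence O(report_contract).
Premise 9 is O(report_contract → ~hold_funds); since O(report_contract), deontic closure gives O(~hold_funds).
Applying K to premise 6 (O(~hold_funds → revoke_permit)) and O(~hold_funds) yields O(revoke_permit).
Premise 2, O(~void_entry → ~revoke_permit), contraposes to O(revoke_permit → void_entry); with O(revoke_permit) we get O(void_entry).
The contrapositive of premise 7 (O(retain_appeal → ~void_entry)) is O(void_entry → ~retain_appeal), and O(void_entry) is already established, so O(~retain_appeal).
So O(~retain_appeal) holds, i.e. retain_appeal is forbidden. None of the other listed options is forbidden under the premises.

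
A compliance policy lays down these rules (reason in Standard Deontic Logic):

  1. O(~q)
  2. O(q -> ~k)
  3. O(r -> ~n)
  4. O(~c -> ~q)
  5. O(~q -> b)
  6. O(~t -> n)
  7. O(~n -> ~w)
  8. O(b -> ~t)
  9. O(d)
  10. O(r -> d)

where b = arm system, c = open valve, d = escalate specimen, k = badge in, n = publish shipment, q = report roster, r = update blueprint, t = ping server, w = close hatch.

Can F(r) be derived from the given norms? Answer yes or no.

Yes

Premise 1 states O(~q) outright.
From O(~q) and premise 5, O(~q -> b), we obtain O(b).
Applying K to premise 8 (O(b -> ~t)) and O(b) yields O(~t).
From O(~t) and premise 6, O(~t -> n), we obtain O(n).
Premise 3 is O(r -> ~n); contrapositively O(n -> ~r). Since O(n) holds, K gives O(~r).
Premises 2, 4, 7, 9, 10 do not contribute to this derivation.
So O(~r) holds, i.e. F(r). The claim follows.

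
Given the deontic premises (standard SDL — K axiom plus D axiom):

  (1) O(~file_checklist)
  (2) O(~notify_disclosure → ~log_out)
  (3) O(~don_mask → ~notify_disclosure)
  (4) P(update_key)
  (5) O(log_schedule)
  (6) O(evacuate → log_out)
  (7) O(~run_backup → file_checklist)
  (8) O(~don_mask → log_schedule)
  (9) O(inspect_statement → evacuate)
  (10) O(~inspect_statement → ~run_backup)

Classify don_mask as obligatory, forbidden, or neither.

Obligatory

Premise 1 states O(~file_checklist) outright.
The contrapositive of premise 7 (O(~run_backup → file_checklist)) is O(~file_checklist → run_backup), and O(~file_checklist) is already established, so O(run_backup).
Premise 10, O(~inspect_statement → ~run_backup), contraposes to O(run_backup → inspect_statement); with O(run_backup) we get O(inspect_statement).
Applying K to premise 9 (O(inspect_statement → evacuate)) and O(inspect_statement) yields O(evacuate).
Premise 6 is O(evacuate → log_out); since O(evacuate), deontic closure gives O(log_out).
Premise 2, O(~notify_disclosure → ~log_out), contraposes to O(log_out → notify_disclosure); with O(log_out) we get O(notify_disclosure).
The contrapositive of premise 3 (O(~don_mask → ~notify_disclosure)) is O(notify_disclosure → don_mask), and O(notify_disclosure) is already established, so O(don_mask).
Premises 4, 5, 8 do not contribute to this derivation.
Hence don_mask is obligatory.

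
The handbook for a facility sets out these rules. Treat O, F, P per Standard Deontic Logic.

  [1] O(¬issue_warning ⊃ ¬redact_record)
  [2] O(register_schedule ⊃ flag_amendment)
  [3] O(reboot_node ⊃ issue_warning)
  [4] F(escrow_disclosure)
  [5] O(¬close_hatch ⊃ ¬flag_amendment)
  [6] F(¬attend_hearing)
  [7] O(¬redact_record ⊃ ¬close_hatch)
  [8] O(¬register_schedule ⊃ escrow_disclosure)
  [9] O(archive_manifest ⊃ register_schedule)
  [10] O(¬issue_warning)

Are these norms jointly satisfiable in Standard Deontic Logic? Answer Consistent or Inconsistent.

Premise 4 is F(escrow_disclosure), i.e. O(¬escrow_disclosure).
The contrapositive of premise 8 (O(¬register_schedule ⊃ escrow_disclosure)) is O(¬escrow_disclosure ⊃ register_schedule), and O(¬escrow_disclosure) is already established, so O(register_schedule).
From O(register_schedule) and premise 2, O(register_schedule ⊃ flag_amendment), we obtain O(flag_amendment).
Premise 5 is O(¬close_hatch ⊃ ¬flag_amendment); contrapositively O(flag_amendment ⊃ close_hatch). Since O(flag_amendment) holds, K gives O(close_hatch).
Premise 7 is O(¬redact_record ⊃ ¬close_hatch); contrapositively O(close_hatch ⊃ redact_record). Since O(close_hatch) holds, K gives O(redact_record).
Premise 1 is O(¬issue_warning ⊃ ¬redact_record); contrapositively O(redact_record ⊃ issue_warning). Since O(redact_record) holds, K gives O(issue_warning).
However, premise 10 gives O(¬issue_warning).
We now have both O(issue_warning) and O(¬issue_warning) — issue_warning is simultaneously obligatory and forbidden, violating the D-axiom.

Inconsistent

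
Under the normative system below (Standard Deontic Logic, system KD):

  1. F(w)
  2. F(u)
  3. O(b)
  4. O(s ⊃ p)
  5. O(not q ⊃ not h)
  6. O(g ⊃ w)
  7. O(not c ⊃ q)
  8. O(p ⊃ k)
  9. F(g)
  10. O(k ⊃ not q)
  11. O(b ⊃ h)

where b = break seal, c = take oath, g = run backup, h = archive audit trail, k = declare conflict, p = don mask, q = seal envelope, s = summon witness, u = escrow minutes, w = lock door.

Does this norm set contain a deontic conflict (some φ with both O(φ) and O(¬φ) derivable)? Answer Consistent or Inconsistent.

Consistent

Premise 6 is O(g ⊃ w), but O(g) is not derivable from the premises, so it does not yield O(w).
So O(w) is not derivable, and the apparent clash with O(not w) does not arise.
A world satisfying every obligation exists (e.g. b=true, c=false, g=false, h=true, k=false, p=false, q=true, s=false, u=false, w=false); no atom is both obligatory and forbidden, so the set is consistent.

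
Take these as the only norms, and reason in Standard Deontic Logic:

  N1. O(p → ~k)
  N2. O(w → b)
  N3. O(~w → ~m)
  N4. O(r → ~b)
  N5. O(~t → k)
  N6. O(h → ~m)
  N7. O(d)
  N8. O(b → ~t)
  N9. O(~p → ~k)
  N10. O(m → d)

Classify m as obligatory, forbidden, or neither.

Forbidden

By case analysis on p: premise 1 gives O(p → ~k) and premise 9 gives O(~p → ~k), so O(~k) either way.
The contrapositive of premise 5 (O(~t → k)) is O(~k → t), and O(~k) is already established, so O(t).
The contrapositive of premise 8 (O(b → ~t)) is O(t → ~b), and O(t) is already established, so O(~b).
Premise 2 is O(w → b); contrapositively O(~b → ~w). Since O(~b) holds, K gives O(~w).
From O(~w) and premise 3, O(~w → ~m), we obtain O(~m).
Premises 4, 6, 7, 10 do not contribute to this derivation.
Thus O(~m), which is F(m): m is forbidden.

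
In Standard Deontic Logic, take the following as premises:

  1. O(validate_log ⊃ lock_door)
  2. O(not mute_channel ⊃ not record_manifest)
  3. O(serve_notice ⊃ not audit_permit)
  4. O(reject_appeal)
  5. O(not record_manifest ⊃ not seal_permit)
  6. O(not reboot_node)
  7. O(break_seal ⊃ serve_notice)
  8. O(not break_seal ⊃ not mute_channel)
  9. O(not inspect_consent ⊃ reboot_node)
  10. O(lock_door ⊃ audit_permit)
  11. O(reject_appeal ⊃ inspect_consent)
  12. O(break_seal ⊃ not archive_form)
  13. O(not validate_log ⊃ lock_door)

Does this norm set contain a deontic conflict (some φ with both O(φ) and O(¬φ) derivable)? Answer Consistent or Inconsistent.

Consistent

Premise 9 is O(not inspect_consent ⊃ reboot_node), but O(not inspect_consent) is not derivable from the premises, so it does not yield O(reboot_node).
So O(reboot_node) is not derivable, and the apparent clash with O(not reboot_node) does not arise.
A world satisfying every obligation exists (e.g. archive_form=false, audit_permit=true, break_seal=false, inspect_consent=true, lock_door=true, mute_channel=false, reboot_node=false, record_manifest=false, reject_appeal=true, seal_permit=false, serve_notice=false, validate_log=false); no atom is both obligatory and forbidden, so the set is consistent.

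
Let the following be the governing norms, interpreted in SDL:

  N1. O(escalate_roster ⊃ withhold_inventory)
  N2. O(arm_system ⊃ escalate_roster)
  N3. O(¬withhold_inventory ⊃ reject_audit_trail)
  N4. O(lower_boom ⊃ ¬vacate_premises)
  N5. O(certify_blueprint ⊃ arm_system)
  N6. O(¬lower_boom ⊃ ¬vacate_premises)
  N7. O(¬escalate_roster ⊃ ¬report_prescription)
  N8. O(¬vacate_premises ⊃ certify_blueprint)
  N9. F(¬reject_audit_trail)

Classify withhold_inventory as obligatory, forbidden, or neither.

By case analysis on lower_boom: premise 4 gives O(lower_boom ⊃ ¬vacate_premises) and premise 6 gives O(¬lower_boom ⊃ ¬vacate_premises), so O(¬vacate_premises) either way.
With premise 8, O(¬vacate_premises ⊃ certify_blueprint), the K-axiom yields O(certify_blueprint).
Applying K to premise 5 (O(certify_blueprint ⊃ arm_system)) and O(certify_blueprint) yields O(arm_system).
With premise 2, O(arm_system ⊃ escalate_roster), the K-axiom yields O(escalate_roster).
From O(escalate_roster) and premise 1, O(escalate_roster ⊃ withhold_inventory), we obtain O(withhold_inventory).
Premises 3, 7, 9 do not contribute to this derivation.
Hence withhold_inventory is obligatory.

Obligatory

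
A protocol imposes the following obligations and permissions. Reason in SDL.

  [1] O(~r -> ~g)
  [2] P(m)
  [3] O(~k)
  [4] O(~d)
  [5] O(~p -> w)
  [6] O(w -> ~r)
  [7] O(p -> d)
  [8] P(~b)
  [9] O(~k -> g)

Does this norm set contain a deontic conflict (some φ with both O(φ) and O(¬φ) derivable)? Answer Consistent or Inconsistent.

Inconsistent

From premise 4 we have O(~d).
The contrapositive of premise 7 (O(p -> d)) is O(~d -> ~p), and O(~d) is already established, so O(~p).
Applying K to premise 5 (O(~p -> w)) and O(~p) yields O(w).
From O(w) and premise 6, O(w -> ~r), we obtain O(~r).
With premise 1, O(~r -> ~g), the K-axiom yields O(~g).
Premise 9, O(~k -> g), contraposes to O(~g -> k); with O(~g) we get O(k).
However, premise 3 gives O(~k).
We now have both O(k) and O(~k) — k is simultaneously obligatory and forbidden, violating the D-axiom.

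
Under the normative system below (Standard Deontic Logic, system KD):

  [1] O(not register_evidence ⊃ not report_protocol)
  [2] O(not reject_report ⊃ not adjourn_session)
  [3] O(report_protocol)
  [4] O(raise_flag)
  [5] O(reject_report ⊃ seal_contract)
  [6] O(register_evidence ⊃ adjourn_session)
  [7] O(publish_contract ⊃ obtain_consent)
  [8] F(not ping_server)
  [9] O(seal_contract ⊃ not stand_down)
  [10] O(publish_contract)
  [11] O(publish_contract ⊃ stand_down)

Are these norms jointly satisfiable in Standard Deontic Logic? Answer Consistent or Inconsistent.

Inconsistent

Premise 3 states O(report_protocol) outright.
Premise 1, O(not register_evidence ⊃ not report_protocol), contraposes to O(report_protocol ⊃ register_evidence); with O(report_protocol) we get O(register_evidence).
Applying K to premise 6 (O(register_evidence ⊃ adjourn_session)) and O(register_evidence) yields O(adjourn_session).
Premise 2 is O(not reject_report ⊃ not adjourn_session); contrapositively O(adjourn_session ⊃ reject_report). Since O(adjourn_session) holds, K gives O(reject_report).
From O(reject_report) and premise 5, O(reject_report ⊃ seal_contract), we obtain O(seal_contract).
With premise 9, O(seal_contract ⊃ not stand_down), the K-axiom yields O(not stand_down).
Premise 11, O(publish_contract ⊃ stand_down), contraposes to O(not stand_down ⊃ not publish_contract); with O(not stand_down) we get O(not publish_contract).
But premise 10 directly asserts O(publish_contract).
We now have both O(not publish_contract) and O(publish_contract) — publish_contract is simultaneously obligatory and forbidden, violating the D-axiom.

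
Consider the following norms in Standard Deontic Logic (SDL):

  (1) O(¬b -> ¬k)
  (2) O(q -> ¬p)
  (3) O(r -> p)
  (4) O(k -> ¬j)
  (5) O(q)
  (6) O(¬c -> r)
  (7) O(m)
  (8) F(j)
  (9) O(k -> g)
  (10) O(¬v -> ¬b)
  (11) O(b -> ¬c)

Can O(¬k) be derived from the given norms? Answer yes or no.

Premise 5 states O(q) outright.
Applying K to premise 2 (O(q -> ¬p)) and O(q) yields O(¬p).
The contrapositive of premise 3 (O(r -> p)) is O(¬p -> ¬r), and O(¬p) is already established, so O(¬r).
The contrapositive of premise 6 (O(¬c -> r)) is O(¬r -> c), and O(¬r) is already established, so O(c).
Premise 11 is O(b -> ¬c); contrapositively O(c -> ¬b). Since O(c) holds, K gives O(¬b).
Applying K to premise 1 (O(¬b -> ¬k)) and O(¬b) yields O(¬k).
Premises 4, 7, 8, 9, 10 do not contribute to this derivation.
So O(¬k) follows.

Yes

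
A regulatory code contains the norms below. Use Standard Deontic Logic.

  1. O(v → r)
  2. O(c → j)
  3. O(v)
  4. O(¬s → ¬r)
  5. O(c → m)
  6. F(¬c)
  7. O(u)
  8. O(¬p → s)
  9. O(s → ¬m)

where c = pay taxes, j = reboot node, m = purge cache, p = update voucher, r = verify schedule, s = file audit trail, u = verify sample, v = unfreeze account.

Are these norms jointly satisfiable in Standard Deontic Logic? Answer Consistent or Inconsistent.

Inconsistent

Premise 3 states O(v) outright.
Applying K to premise 1 (O(v → r)) and O(v) yields O(r).
Premise 4, O(¬s → ¬r), contraposes to O(r → s); with O(r) we get O(s).
Applying K to premise 9 (O(s → ¬m)) and O(s) yields O(¬m).
The contrapositive of premise 5 (O(c → m)) is O(¬m → ¬c), and O(¬m) is already established, so O(¬c).
But premise 6, F(¬c), means O(c).
We now have both O(¬c) and O(c) — c is simultaneously obligatory and forbidden, violating the D-axiom.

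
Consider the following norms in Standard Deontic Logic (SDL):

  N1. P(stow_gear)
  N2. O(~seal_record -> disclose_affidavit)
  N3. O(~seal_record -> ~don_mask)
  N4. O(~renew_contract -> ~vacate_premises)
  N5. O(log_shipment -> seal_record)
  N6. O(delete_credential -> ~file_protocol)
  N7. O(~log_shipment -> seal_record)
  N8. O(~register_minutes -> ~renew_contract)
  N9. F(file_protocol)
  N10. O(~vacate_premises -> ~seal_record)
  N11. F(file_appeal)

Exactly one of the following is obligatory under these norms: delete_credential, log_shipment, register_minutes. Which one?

register_minutes

Premises 5 and 7 are O(log_shipment -> seal_record) and O(~log_shipment -> seal_record); every ideal world satisfies log_shipment or ~log_shipment, so in either case seal_record holds — hence O(seal_record).
Premise 10, O(~vacate_premises -> ~seal_record), contraposes to O(seal_record -> vacate_premises); with O(seal_record) we get O(vacate_premises).
The contrapositive of premise 4 (O(~renew_contract -> ~vacate_premises)) is O(vacate_premises -> renew_contract), and O(vacate_premises) is already established, so O(renew_contract).
The contrapositive of premise 8 (O(~register_minutes -> ~renew_contract)) is O(renew_contract -> register_minutes), and O(renew_contract) is already established, so O(register_minutes).
So O(register_minutes) holds — register_minutes is obligatory. None of the other listed options is made obligatory by any chain of premises.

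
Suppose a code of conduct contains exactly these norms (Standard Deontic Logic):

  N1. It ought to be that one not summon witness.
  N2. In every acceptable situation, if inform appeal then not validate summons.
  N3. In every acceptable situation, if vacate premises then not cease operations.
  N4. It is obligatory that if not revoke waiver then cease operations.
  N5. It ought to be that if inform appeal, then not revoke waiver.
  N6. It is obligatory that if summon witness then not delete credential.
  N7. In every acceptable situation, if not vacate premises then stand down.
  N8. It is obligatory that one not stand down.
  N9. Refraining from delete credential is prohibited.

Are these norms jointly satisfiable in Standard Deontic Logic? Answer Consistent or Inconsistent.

Premise 6 is O(summon_witness → ¬delete_credential), but O(summon_witness) is not derivable from the premises, so it does not yield O(¬delete_credential).
So O(¬delete_credential) is not derivable, and the apparent clash with O(delete_credential) does not arise.
A world satisfying every obligation exists (e.g. cease_operations=false, delete_credential=true, inform_appeal=false, revoke_waiver=true, stand_down=false, summon_witness=false, vacate_premises=true, validate_summons=false); no atom is both obligatory and forbidden, so the set is consistent.

Consistent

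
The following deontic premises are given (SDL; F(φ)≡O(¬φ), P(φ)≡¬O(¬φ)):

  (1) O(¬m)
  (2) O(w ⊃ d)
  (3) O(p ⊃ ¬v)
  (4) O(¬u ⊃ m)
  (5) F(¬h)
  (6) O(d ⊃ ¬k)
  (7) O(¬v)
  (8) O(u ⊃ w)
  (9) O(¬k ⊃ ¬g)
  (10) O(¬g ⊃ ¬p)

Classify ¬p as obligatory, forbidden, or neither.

Premise 1 states O(¬m) outright.
Premise 4 is O(¬u ⊃ m); contrapositively O(¬m ⊃ u). Since O(¬m) holds, K gives O(u).
From O(u) and premise 8, O(u ⊃ w), we obtain O(w).
Applying K to premise 2 (O(w ⊃ d)) and O(w) yields O(d).
From O(d) and premise 6, O(d ⊃ ¬k), we obtain O(¬k).
Premise 9 is O(¬k ⊃ ¬g); since O(¬k), deontic closure gives O(¬g).
Premise 10 is O(¬g ⊃ ¬p); since O(¬g), deontic closure gives O(¬p).
Premises 3, 5, 7 do not contribute to this derivation.
Hence ¬p is obligatory.

Obligatory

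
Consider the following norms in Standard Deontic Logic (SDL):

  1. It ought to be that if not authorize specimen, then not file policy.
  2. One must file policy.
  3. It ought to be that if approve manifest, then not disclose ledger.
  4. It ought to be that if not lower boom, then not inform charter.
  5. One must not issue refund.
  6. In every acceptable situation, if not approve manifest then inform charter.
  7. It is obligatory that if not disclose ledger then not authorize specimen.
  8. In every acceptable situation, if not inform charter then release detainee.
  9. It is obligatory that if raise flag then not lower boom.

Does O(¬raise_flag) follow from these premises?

Yes

Premise 2 states O(file_policy) outright.
Premise 1 is O(¬authorize_specimen → ¬file_policy); contrapositively O(file_policy → authorize_specimen). Since O(file_policy) holds, K gives O(authorize_specimen).
Premise 7, O(¬disclose_ledger → ¬authorize_specimen), contraposes to O(authorize_specimen → disclose_ledger); with O(authorize_specimen) we get O(disclose_ledger).
The contrapositive of premise 3 (O(approve_manifest → ¬disclose_ledger)) is O(disclose_ledger → ¬approve_manifest), and O(disclose_ledger) is already established, so O(¬approve_manifest).
From O(¬approve_manifest) and premise 6, O(¬approve_manifest → inform_charter), we obtain O(inform_charter).
Premise 4 is O(¬lower_boom → ¬inform_charter); contrapositively O(inform_charter → lower_boom). Since O(inform_charter) holds, K gives O(lower_boom).
The contrapositive of premise 9 (O(raise_flag → ¬lower_boom)) is O(lower_boom → ¬raise_flag), and O(lower_boom) is already established, so O(¬raise_flag).
Premises 5, 8 do not contribute to this derivation.
So O(¬raise_flag) follows.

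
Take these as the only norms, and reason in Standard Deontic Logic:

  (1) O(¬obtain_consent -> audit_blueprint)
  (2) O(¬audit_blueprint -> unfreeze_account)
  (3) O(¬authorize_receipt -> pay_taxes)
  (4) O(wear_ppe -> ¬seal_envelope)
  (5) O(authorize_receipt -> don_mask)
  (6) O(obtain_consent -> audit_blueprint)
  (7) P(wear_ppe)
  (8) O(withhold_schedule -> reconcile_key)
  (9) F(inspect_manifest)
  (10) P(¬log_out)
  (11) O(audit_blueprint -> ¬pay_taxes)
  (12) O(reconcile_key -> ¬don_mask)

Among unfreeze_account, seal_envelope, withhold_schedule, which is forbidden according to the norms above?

withhold_schedule

Premises 1 and 6 are O(¬obtain_consent -> audit_blueprint) and O(obtain_consent -> audit_blueprint); every ideal world satisfies ¬obtain_consent or obtain_consent, so in either case audit_blueprint holds — hence O(audit_blueprint).
From O(audit_blueprint) and premise 11, O(audit_blueprint -> ¬pay_taxes), we obtain O(¬pay_taxes).
The contrapositive of premise 3 (O(¬authorize_receipt -> pay_taxes)) is O(¬pay_taxes -> authorize_receipt), and O(¬pay_taxes) is already established, so O(authorize_receipt).
With premise 5, O(authorize_receipt -> don_mask), the K-axiom yields O(don_mask).
Premise 12 is O(reconcile_key -> ¬don_mask); contrapositively O(don_mask -> ¬reconcile_key). Since O(don_mask) holds, K gives O(¬reconcile_key).
Premise 8, O(withhold_schedule -> reconcile_key), contraposes to O(¬reconcile_key -> ¬withhold_schedule); with O(¬reconcile_key) we get O(¬withhold_schedule).
So O(¬withhold_schedule) holds, i.e. withhold_schedule is forbidden. None of the other listed options is forbidden under the premises.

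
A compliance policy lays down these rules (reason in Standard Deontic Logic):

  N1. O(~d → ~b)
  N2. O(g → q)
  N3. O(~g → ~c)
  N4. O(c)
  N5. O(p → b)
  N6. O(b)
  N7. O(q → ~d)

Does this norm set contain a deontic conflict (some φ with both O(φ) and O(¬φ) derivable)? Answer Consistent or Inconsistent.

From premise 6 we have O(b).
Premise 1 is O(~d → ~b); contrapositively O(b → d). Since O(b) holds, K gives O(d).
Premise 7 is O(q → ~d); contrapositively O(d → ~q). Since O(d) holds, K gives O(~q).
Premise 2 is O(g → q); contrapositively O(~q → ~g). Since O(~q) holds, K gives O(~g).
With premise 3, O(~g → ~c), the K-axiom yields O(~c).
Yet premise 4 states O(c).
We now have both O(~c) and O(c) — c is simultaneously obligatory and forbidden, violating the D-axiom.

Inconsistent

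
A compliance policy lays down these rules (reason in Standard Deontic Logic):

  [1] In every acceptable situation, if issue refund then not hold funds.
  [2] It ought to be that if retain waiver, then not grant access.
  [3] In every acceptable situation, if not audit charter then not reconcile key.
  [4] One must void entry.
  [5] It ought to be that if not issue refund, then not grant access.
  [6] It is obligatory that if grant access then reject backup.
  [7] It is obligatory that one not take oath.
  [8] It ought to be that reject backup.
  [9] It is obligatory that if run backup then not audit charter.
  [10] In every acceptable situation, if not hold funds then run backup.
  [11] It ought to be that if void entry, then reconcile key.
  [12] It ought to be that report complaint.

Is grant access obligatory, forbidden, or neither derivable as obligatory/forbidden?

Premise 4 states O(void_entry) outright.
With premise 11, O(void_entry → reconcile_key), the K-axiom yields O(reconcile_key).
The contrapositive of premise 3 (O(¬audit_charter → ¬reconcile_key)) is O(reconcile_key → audit_charter), and O(reconcile_key) is already established, so O(audit_charter).
The contrapositive of premise 9 (O(run_backup → ¬audit_charter)) is O(audit_charter → ¬run_backup), and O(audit_charter) is already established, so O(¬run_backup).
Premise 10, O(¬hold_funds → run_backup), contraposes to O(¬run_backup → hold_funds); with O(¬run_backup) we get O(hold_funds).
Premise 1 is O(issue_refund → ¬hold_funds); contrapositively O(hold_funds → ¬issue_refund). Since O(hold_funds) holds, K gives O(¬issue_refund).
Premise 5 is O(¬issue_refund → ¬grant_access); since O(¬issue_refund), deontic closure gives O(¬grant_access).
Premises 2, 6, 7, 8, 12 do not contribute to this derivation.
Thus O(¬grant_access), which is F(grant_access): grant_access is forbidden.

Forbidden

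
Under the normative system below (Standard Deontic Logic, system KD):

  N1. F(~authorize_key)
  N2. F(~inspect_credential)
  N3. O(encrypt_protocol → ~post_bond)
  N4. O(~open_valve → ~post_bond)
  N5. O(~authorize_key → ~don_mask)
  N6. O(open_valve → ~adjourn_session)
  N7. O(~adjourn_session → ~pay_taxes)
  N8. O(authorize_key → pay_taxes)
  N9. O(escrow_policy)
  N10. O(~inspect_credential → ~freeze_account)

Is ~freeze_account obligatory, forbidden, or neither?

Premise 10 is O(~inspect_credential → ~freeze_account), but O(~inspect_credential) is not derivable from the premises, so it does not yield O(~freeze_account).
No premise or chain of K-axiom applications forces O(~freeze_account), and none forces O(freeze_account). So ~freeze_account is neither obligatory nor forbidden under these norms.

Neither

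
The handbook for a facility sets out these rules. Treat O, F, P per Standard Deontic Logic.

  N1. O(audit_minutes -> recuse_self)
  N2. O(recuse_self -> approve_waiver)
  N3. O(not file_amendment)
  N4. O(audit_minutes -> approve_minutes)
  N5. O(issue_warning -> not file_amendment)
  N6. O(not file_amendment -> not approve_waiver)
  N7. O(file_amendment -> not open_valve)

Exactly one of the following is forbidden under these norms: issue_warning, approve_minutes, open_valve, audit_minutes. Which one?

audit_minutes

From premise 3 we have O(not file_amendment).
Applying K to premise 6 (O(not file_amendment -> not approve_waiver)) and O(not file_amendment) yields O(not approve_waiver).
Premise 2, O(recuse_self -> approve_waiver), contraposes to O(not approve_waiver -> not recuse_self); with O(not approve_waiver) we get O(not recuse_self).
The contrapositive of premise 1 (O(audit_minutes -> recuse_self)) is O(not recuse_self -> not audit_minutes), and O(not recuse_self) is already established, so O(not audit_minutes).
So O(not audit_minutes) holds, i.e. audit_minutes is forbidden. None of the other listed options is forbidden under the premises.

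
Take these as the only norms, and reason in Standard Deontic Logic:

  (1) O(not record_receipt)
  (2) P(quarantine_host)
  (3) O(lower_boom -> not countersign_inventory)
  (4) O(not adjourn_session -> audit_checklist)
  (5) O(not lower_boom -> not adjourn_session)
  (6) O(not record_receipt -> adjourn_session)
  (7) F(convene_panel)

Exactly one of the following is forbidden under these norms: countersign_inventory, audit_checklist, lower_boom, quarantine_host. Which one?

countersign_inventory

Premise 1 states O(not record_receipt) outright.
Applying K to premise 6 (O(not record_receipt -> adjourn_session)) and O(not record_receipt) yields O(adjourn_session).
The contrapositive of premise 5 (O(not lower_boom -> not adjourn_session)) is O(adjourn_session -> lower_boom), and O(adjourn_session) is already established, so O(lower_boom).
From O(lower_boom) and premise 3, O(lower_boom -> not countersign_inventory), we obtain O(not countersign_inventory).
So O(not countersign_inventory) holds, i.e. countersign_inventory is forbidden. None of the other listed options is forbidden under the premises.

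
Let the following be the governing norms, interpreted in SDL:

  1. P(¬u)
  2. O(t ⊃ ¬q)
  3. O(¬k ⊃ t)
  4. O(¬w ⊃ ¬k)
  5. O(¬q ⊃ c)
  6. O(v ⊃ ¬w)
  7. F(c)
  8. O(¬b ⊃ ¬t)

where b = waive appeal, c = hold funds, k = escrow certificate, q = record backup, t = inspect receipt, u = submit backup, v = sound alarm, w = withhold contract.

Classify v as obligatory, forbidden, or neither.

Forbidden

Premise 7, F(c), is equivalent to O(¬c).
The contrapositive of premise 5 (O(¬q ⊃ c)) is O(¬c ⊃ q), and O(¬c) is already established, so O(q).
The contrapositive of premise 2 (O(t ⊃ ¬q)) is O(q ⊃ ¬t), and O(q) is already established, so O(¬t).
The contrapositive of premise 3 (O(¬k ⊃ t)) is O(¬t ⊃ k), and O(¬t) is already established, so O(k).
Premise 4 is O(¬w ⊃ ¬k); contrapositively O(k ⊃ w). Since O(k) holds, K gives O(w).
Premise 6, O(v ⊃ ¬w), contraposes to O(w ⊃ ¬v); with O(w) we get O(¬v).
Premises 1, 8 do not contribute to this derivation.
Thus O(¬v), which is F(v): v is forbidden.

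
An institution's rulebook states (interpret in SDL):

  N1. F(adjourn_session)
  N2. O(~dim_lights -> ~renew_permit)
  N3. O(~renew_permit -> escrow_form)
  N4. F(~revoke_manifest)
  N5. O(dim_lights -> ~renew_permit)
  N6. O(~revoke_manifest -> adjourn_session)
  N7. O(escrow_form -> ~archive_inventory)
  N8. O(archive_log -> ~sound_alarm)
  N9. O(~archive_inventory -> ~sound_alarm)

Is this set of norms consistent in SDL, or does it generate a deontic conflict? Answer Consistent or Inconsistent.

Consistent

Premise 6 is O(~revoke_manifest -> adjourn_session), but O(~revoke_manifest) is not derivable from the premises, so it does not yield O(adjourn_session).
So O(adjourn_session) is not derivable, and the apparent clash with O(~adjourn_session) does not arise.
A world satisfying every obligation exists (e.g. adjourn_session=false, archive_inventory=false, archive_log=false, dim_lights=false, escrow_form=true, renew_permit=false, revoke_manifest=true, sound_alarm=false); no atom is both obligatory and forbidden, so the set is consistent.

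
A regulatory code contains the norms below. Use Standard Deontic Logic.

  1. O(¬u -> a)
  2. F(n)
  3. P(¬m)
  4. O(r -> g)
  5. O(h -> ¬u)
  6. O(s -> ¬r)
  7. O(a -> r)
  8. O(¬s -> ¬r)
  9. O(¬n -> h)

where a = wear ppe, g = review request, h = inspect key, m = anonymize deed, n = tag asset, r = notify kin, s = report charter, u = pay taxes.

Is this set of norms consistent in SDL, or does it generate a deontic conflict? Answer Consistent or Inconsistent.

Inconsistent

By case analysis on ¬s: premise 8 gives O(¬s -> ¬r) and premise 6 gives O(s -> ¬r), so O(¬r) either way.
The contrapositive of premise 7 (O(a -> r)) is O(¬r -> ¬a), and O(¬r) is already established, so O(¬a).
Premise 1 is O(¬u -> a); contrapositively O(¬a -> u). Since O(¬a) holds, K gives O(u).
Premise 5, O(h -> ¬u), contraposes to O(u -> ¬h); with O(u) we get O(¬h).
The contrapositive of premise 9 (O(¬n -> h)) is O(¬h -> n), and O(¬h) is already established, so O(n).
Yet premise 2 is F(n), i.e. O(¬n).
We now have both O(n) and O(¬n) — n is simultaneously obligatory and forbidden, violating the D-axiom.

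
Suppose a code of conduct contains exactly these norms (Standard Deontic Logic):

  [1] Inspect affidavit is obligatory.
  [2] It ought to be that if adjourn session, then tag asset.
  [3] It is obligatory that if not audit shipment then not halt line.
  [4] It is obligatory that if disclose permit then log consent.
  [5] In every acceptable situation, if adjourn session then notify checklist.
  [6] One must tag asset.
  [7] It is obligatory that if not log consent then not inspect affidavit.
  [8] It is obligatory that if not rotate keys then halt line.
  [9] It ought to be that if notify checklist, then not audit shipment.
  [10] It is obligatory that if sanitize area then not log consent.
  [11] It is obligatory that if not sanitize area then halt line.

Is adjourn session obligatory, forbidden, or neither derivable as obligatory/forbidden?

From premise 1 we have O(inspect_affidavit).
Premise 7 is O(¬log_consent → ¬inspect_affidavit); contrapositively O(inspect_affidavit → log_consent). Since O(inspect_affidavit) holds, K gives O(log_consent).
The contrapositive of premise 10 (O(sanitize_area → ¬log_consent)) is O(log_consent → ¬sanitize_area), and O(log_consent) is already established, so O(¬sanitize_area).
Premise 11 is O(¬sanitize_area → halt_line); since O(¬sanitize_area), deontic closure gives O(halt_line).
Premise 3, O(¬audit_shipment → ¬halt_line), contraposes to O(halt_line → audit_shipment); with O(halt_line) we get O(audit_shipment).
The contrapositive of premise 9 (O(notify_checklist → ¬audit_shipment)) is O(audit_shipment → ¬notify_checklist), and O(audit_shipment) is already established, so O(¬notify_checklist).
Premise 5, O(adjourn_session → notify_checklist), contraposes to O(¬notify_checklist → ¬adjourn_session); with O(¬notify_checklist) we get O(¬adjourn_session).
Premises 2, 4, 6, 8 do not contribute to this derivation.
Thus O(¬adjourn_session), which is F(adjourn_session): adjourn_session is forbidden.

Forbidden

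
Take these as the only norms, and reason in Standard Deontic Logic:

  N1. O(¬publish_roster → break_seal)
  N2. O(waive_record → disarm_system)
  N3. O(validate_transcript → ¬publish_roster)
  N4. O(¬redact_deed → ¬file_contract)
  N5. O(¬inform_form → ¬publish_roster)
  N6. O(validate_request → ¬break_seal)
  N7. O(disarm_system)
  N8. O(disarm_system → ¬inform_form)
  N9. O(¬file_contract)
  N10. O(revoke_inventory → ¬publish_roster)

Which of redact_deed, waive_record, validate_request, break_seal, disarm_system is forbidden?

Premise 7 states O(disarm_system) outright.
Applying K to premise 8 (O(disarm_system → ¬inform_form)) and O(disarm_system) yields O(¬inform_form).
From O(¬inform_form) and premise 5, O(¬inform_form → ¬publish_roster), we obtain O(¬publish_roster).
With premise 1, O(¬publish_roster → break_seal), the K-axiom yields O(break_seal).
Premise 6 is O(validate_request → ¬break_seal); contrapositively O(break_seal → ¬validate_request). Since O(break_seal) holds, K gives O(¬validate_request).
So O(¬validate_request) holds, i.e. validate_request is forbidden. None of the other listed options is forbidden under the premises.

validate_request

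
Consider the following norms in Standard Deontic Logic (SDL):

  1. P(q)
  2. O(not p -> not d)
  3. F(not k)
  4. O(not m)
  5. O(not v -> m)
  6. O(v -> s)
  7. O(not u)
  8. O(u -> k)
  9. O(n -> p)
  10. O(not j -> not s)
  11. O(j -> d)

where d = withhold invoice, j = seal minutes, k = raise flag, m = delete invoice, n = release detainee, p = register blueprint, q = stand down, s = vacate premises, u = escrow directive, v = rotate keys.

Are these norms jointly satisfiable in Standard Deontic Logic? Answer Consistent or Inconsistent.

Consistent

Premise 8 is O(u -> k); even if O(k) held, inferring O(u) would be affirming the consequent — invalid.
So O(u) is not derivable, and the apparent clash with O(not u) does not arise.
A world satisfying every obligation exists (e.g. d=true, j=true, k=true, m=false, n=false, p=true, q=false, s=true, u=false, v=true); no atom is both obligatory and forbidden, so the set is consistent.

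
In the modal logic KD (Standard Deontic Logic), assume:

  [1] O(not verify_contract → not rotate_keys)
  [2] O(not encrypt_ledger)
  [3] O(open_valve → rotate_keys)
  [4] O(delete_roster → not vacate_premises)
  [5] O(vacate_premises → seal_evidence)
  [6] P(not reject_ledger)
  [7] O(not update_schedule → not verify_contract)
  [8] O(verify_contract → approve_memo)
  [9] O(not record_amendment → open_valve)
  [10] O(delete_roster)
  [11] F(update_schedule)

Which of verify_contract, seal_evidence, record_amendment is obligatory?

record_amendment

Premise 11, F(update_schedule), is equivalent to O(not update_schedule).
Applying K to premise 7 (O(not update_schedule → not verify_contract)) and O(not update_schedule) yields O(not verify_contract).
Applying K to premise 1 (O(not verify_contract → not rotate_keys)) and O(not verify_contract) yields O(not rotate_keys).
Premise 3, O(open_valve → rotate_keys), contraposes to O(not rotate_keys → not open_valve); with O(not rotate_keys) we get O(not open_valve).
Premise 9, O(not record_amendment → open_valve), contraposes to O(not open_valve → record_amendment); with O(not open_valve) we get O(record_amendment).
So O(record_amendment) holds — record_amendment is obligatory. None of the other listed options is made obligatory by any chain of premises.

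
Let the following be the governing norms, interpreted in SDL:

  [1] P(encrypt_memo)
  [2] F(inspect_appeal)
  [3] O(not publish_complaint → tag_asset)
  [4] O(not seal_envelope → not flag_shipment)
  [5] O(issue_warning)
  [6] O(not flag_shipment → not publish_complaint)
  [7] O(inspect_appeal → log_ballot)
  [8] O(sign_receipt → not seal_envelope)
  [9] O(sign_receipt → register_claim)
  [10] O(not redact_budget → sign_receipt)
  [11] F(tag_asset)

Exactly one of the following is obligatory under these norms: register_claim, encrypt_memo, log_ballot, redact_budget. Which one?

redact_budget

F(tag_asset) at premise 11 means O(not tag_asset).
Premise 3, O(not publish_complaint → tag_asset), contraposes to O(not tag_asset → publish_complaint); with O(not tag_asset) we get O(publish_complaint).
Premise 6 is O(not flag_shipment → not publish_complaint); contrapositively O(publish_complaint → flag_shipment). Since O(publish_complaint) holds, K gives O(flag_shipment).
The contrapositive of premise 4 (O(not seal_envelope → not flag_shipment)) is O(flag_shipment → seal_envelope), and O(flag_shipment) is already established, so O(seal_envelope).
Premise 8, O(sign_receipt → not seal_envelope), contraposes to O(seal_envelope → not sign_receipt); with O(seal_envelope) we get O(not sign_receipt).
Premise 10 is O(not redact_budget → sign_receipt); contrapositively O(not sign_receipt → redact_budget). Since O(not sign_receipt) holds, K gives O(redact_budget).
So O(redact_budget) holds — redact_budget is obligatory. None of the other listed options is made obligatory by any chain of premises.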